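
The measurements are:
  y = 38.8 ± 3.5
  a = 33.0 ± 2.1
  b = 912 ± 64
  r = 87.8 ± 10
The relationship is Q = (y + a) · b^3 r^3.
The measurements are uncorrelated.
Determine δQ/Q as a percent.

40.5%

Let u = y + a = 71.8. δu = √(δy² + δa²) = √(12.2 + 4.41) = 4.08, so δu/u = 0.0568.
Q is then a monomial in u, b, r:
δQ/Q = √((δu/u)² + (3·δb/b)² + (3·δr/r)²) = √(0.00323 + 0.0443 + 0.117) = 0.405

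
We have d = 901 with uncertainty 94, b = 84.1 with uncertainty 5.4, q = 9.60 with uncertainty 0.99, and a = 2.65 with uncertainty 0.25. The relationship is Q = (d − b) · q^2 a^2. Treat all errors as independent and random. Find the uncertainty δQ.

Let u = d − b = 817. δu = √(δd² + δb²) = √(8840 + 29.2) = 94.2, so δu/u = 0.115.
Q is then a monomial in u, q, a:
δQ/Q = √((δu/u)² + (2·δq/q)² + (2·δa/a)²) = √(0.0133 + 0.0425 + 0.0356) = 0.302
Q = 5.29e+05, so δQ = 0.302 × 5.29e+05 = 1.6e+05.

1.6e+05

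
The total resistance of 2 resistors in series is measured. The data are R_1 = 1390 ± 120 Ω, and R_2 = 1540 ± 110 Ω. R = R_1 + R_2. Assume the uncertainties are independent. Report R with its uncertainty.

R is a linear combination, so absolute uncertainties add in quadrature:
  (δR_1)² = 14400;  (δR_2)² = 12100
δR = √(26500) = 163 Ω
R = 2930 Ω.

2930 ± 163 Ω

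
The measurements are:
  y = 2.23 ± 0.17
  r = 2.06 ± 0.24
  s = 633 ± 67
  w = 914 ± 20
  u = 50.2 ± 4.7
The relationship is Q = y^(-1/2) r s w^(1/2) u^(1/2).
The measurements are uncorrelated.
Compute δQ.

31600

Q is a product of powers, so relative uncertainties combine in quadrature:
  (−½·δy/y)² = (-0.5×0.0762)² = 0.00145;  (1·δr/r)² = (1×0.117)² = 0.0136;  (1·δs/s)² = (1×0.106)² = 0.0112;  (½·δw/w)² = (0.5×0.0219)² = 0.000120;  (½·δu/u)² = (0.5×0.0936)² = 0.00219
δQ/Q = √(0.0285) = 0.169
Q = 1.87e+05, so δQ = 0.169 × 1.87e+05 = 31600.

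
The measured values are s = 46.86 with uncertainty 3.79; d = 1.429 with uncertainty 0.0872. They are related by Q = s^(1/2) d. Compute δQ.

0.716

Q is a product of powers, so relative uncertainties combine in quadrature:
  (½·δs/s)² = (0.5×0.0809)² = 0.00164;  (1·δd/d)² = (1×0.0610)² = 0.00372
δQ/Q = √(0.00536) = 0.0732
Q = 9.782, so δQ = 0.0732 × 9.782 = 0.716.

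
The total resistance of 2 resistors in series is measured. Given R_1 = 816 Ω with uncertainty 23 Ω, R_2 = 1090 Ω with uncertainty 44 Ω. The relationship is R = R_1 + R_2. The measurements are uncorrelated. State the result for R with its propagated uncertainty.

1910 ± 49.6 Ω

Each term contributes (cᵢ δxᵢ)² to (δR)²:
  (δR_1)² = 529;  (δR_2)² = 1940
δR = √(2460) = 49.6 Ω
R = 1910 Ω.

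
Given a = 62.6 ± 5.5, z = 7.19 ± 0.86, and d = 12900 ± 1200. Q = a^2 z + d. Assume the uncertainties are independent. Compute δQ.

Let p = a^2·z = 28200. δp/p = √((2·δa/a)² + (1·δz/z)²) = √(0.0309 + 0.0143) = 0.213, so δp = 5990.
Q = p + d: δQ = √(δp² + δd²) = √(3.59e+07 + 1.44e+06) = 6110

6110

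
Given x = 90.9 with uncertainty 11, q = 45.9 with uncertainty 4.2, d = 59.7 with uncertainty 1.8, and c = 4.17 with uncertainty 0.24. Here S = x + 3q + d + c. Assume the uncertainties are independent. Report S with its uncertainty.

292 ± 16.8

Each term contributes (cᵢ δxᵢ)² to (δS)²:
  (δx)² = 121;  (3·δq)² = 159;  (δd)² = 3.24;  (δc)² = 0.0576
δS = √(283) = 16.8
S = 292.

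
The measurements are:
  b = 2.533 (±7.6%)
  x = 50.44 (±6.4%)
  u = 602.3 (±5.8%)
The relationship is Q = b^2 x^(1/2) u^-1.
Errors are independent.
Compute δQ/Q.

0.166

Q is a product of powers, so relative uncertainties combine in quadrature:
  (2·δb/b)² = (2×0.0760)² = 0.0231;  (½·δx/x)² = (0.5×0.0640)² = 0.00102;  (-1·δu/u)² = (-1×0.0580)² = 0.00336
δQ/Q = √(0.0275) = 0.166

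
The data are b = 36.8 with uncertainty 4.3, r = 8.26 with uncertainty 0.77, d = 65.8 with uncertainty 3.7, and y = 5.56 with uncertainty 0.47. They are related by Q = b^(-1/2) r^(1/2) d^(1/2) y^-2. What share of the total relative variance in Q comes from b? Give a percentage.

9.76%

(δQ/Q)² = (−½·δb/b)² + (½·δr/r)² + (½·δd/d)² + (-2·δy/y)²
  b term: (-0.5×0.117)² = 0.00341
  r term: (0.5×0.0932)² = 0.00217
  d term: (0.5×0.0562)² = 0.000790
  y term: (-2×0.0845)² = 0.0286
Total = 0.0350. Share from b = 0.00341/0.0350 = 0.0976.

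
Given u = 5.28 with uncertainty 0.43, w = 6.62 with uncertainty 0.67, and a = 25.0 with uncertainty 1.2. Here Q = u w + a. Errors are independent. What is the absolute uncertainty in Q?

4.70

Let p = u·w = 35.0. δp/p = √((1·δu/u)² + (1·δw/w)²) = √(0.00663 + 0.0102) = 0.130, so δp = 4.54.
Q = p + a: δQ = √(δp² + δa²) = √(20.6 + 1.44) = 4.70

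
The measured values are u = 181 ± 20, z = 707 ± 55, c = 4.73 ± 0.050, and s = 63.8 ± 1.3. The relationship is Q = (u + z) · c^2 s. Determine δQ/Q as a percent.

7.21%

Let w = u + z = 888. δw = √(δu² + δz²) = √(400 + 3020) = 58.5, so δw/w = 0.0659.
Q is then a monomial in w, c, s:
δQ/Q = √((δw/w)² + (2·δc/c)² + (1·δs/s)²) = √(0.00434 + 0.000447 + 0.000415) = 0.0721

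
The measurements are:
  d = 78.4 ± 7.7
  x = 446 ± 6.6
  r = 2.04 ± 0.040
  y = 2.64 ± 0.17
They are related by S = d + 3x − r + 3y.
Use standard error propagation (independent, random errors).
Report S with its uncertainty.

1420 ± 21.3

S is a linear combination, so absolute uncertainties add in quadrature:
  (δd)² = 59.3;  (3·δx)² = 392;  (δr)² = 0.00160;  (3·δy)² = 0.260
δS = √(452) = 21.3
S = 1420.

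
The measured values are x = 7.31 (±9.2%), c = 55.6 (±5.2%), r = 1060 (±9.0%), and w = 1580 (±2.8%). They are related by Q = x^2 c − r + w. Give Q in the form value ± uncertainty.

3490 ± 578

Let p = x^2·c = 2970. δp/p = √((2·δx/x)² + (1·δc/c)²) = √(0.0339 + 0.00270) = 0.191, so δp = 568.
Q = p − r + w: δQ = √(δp² + δr² + δw²) = √(3.23e+05 + 9100 + 1960) = 578
Q = 3490.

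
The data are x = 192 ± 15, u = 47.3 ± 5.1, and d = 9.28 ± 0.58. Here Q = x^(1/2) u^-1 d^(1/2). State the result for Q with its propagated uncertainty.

0.892 ± 0.106

For a monomial Q ∝ x^(1/2), u^-1, d^(1/2), fractional errors add in quadrature:
  (½·δx/x)² = (0.5×0.0781)² = 0.00153;  (-1·δu/u)² = (-1×0.108)² = 0.0116;  (½·δd/d)² = (0.5×0.0625)² = 0.000977
δQ/Q = √(0.0141) = 0.119
Q = 0.892, so δQ = 0.119 × 0.892 = 0.106.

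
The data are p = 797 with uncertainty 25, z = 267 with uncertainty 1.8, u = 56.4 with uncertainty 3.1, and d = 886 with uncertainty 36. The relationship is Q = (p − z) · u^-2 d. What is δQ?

Let w = p − z = 530. δw = √(δp² + δz²) = √(625 + 3.24) = 25.1, so δw/w = 0.0473.
Q is then a monomial in w, u, d:
δQ/Q = √((δw/w)² + (-2·δu/u)² + (1·δd/d)²) = √(0.00224 + 0.0121 + 0.00165) = 0.126
Q = 148, so δQ = 0.126 × 148 = 18.7.

18.7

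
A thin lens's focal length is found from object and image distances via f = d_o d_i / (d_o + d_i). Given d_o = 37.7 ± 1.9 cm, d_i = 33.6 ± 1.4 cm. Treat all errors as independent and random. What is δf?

∂f/∂d_o = (d_i/(d_o+d_i))² = 0.222;  ∂f/∂d_i = (d_o/(d_o+d_i))² = 0.280
δf = √((∂f/∂d_o · δd_o)² + (∂f/∂d_i · δd_i)²) = √(0.178 + 0.153) = 0.576 cm

0.576 cm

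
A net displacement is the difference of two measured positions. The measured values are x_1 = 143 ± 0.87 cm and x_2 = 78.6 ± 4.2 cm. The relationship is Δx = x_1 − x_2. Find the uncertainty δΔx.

4.29 cm

Each term contributes (cᵢ δxᵢ)² to (δΔx)²:
  (δx_1)² = 0.757;  (δx_2)² = 17.6
δΔx = √(18.4) = 4.29 cm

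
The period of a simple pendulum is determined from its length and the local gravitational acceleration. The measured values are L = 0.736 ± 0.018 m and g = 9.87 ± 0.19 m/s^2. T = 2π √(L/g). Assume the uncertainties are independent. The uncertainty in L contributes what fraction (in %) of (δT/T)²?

(δT/T)² = (½·δL/L)² + (−½·δg/g)²
  L term: (0.5×0.0245)² = 0.000150
  g term: (-0.5×0.0193)² = 9.26e-05
Total = 0.000242. Share from L = 0.000150/0.000242 = 0.617.

61.7%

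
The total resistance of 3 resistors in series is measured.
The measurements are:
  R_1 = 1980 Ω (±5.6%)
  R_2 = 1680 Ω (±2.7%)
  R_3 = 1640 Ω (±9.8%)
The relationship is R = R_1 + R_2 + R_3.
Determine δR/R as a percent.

Sums and differences: (δR)² = Σ (cᵢ δxᵢ)².
  (δR_1)² = 12300;  (δR_2)² = 2060;  (δR_3)² = 25800
δR = √(40200) = 200 Ω
R = 5300 Ω, so δR/R = 200/5300 = 0.0378.

3.78%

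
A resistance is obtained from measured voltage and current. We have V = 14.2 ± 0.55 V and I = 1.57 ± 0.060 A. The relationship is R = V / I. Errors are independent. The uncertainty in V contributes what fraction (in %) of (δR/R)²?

(δR/R)² = (1·δV/V)² + (-1·δI/I)²
  V term: (1×0.0387)² = 0.00150
  I term: (-1×0.0382)² = 0.00146
Total = 0.00296. Share from V = 0.00150/0.00296 = 0.507.

50.7%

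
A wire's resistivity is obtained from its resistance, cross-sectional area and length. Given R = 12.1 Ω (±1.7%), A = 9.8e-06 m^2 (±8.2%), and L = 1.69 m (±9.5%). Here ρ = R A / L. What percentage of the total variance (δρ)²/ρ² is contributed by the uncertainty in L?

(δρ/ρ)² = (1·δR/R)² + (1·δA/A)² + (-1·δL/L)²
  R term: (1×0.0170)² = 0.000289
  A term: (1×0.0820)² = 0.00672
  L term: (-1×0.0950)² = 0.00903
Total = 0.0160. Share from L = 0.00903/0.0160 = 0.563.

56.3%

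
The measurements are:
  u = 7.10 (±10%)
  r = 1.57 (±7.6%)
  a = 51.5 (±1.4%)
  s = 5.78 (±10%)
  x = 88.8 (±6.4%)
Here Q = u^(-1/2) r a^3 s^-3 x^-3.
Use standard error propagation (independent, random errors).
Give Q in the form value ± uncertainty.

0.000595 ± 0.000220

For a monomial Q ∝ u^(-1/2), r, a^3, s^-3, x^-3, fractional errors add in quadrature:
  (−½·δu/u)² = (-0.5×0.100)² = 0.00250;  (1·δr/r)² = (1×0.0760)² = 0.00578;  (3·δa/a)² = (3×0.0140)² = 0.00176;  (-3·δs/s)² = (-3×0.100)² = 0.0900;  (-3·δx/x)² = (-3×0.0640)² = 0.0369
δQ/Q = √(0.137) = 0.370
Q = 0.000595, so δQ = 0.370 × 0.000595 = 0.000220.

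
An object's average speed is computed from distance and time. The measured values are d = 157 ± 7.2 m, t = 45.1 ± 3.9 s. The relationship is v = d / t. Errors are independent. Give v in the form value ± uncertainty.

3.48 ± 0.341 m/s

For a monomial v ∝ d, t^-1, fractional errors add in quadrature:
  (1·δd/d)² = (1×0.0459)² = 0.00210;  (-1·δt/t)² = (-1×0.0865)² = 0.00748
δv/v = √(0.00958) = 0.0979
v = 3.48 m/s, so δv = 0.0979 × 3.48 = 0.341 m/s.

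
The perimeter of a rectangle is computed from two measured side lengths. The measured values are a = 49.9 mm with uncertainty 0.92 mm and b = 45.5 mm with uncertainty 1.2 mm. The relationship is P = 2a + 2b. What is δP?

3.02 mm

Sums and differences: (δP)² = Σ (cᵢ δxᵢ)².
  (2·δa)² = 3.39;  (2·δb)² = 5.76
δP = √(9.15) = 3.02 mm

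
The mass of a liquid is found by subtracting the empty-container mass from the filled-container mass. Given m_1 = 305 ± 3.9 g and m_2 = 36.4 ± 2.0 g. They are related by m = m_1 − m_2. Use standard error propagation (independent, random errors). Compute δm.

4.38 g

m is a linear combination, so absolute uncertainties add in quadrature:
  (δm_1)² = 15.2;  (δm_2)² = 4.00
δm = √(19.2) = 4.38 g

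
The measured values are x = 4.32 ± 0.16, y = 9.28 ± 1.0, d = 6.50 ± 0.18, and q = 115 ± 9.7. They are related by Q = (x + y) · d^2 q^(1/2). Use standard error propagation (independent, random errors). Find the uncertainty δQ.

Let u = x + y = 13.6. δu = √(δx² + δy²) = √(0.0256 + 1.00) = 1.01, so δu/u = 0.0745.
Q is then a monomial in u, d, q:
δQ/Q = √((δu/u)² + (2·δd/d)² + (½·δq/q)²) = √(0.00554 + 0.00307 + 0.00178) = 0.102
Q = 6160, so δQ = 0.102 × 6160 = 628.

628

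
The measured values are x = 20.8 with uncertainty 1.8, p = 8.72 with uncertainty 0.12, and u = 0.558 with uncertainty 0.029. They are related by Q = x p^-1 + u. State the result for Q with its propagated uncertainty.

Let w = x·p^-1 = 2.39. δw/w = √((1·δx/x)² + (-1·δp/p)²) = √(0.00749 + 0.000189) = 0.0876, so δw = 0.209.
Q = w + u: δQ = √(δw² + δu²) = √(0.0437 + 0.000841) = 0.211
Q = 2.94.

2.94 ± 0.211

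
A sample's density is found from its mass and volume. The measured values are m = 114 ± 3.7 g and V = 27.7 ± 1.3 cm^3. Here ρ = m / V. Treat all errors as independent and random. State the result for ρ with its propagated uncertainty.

4.12 ± 0.235 g/cm^3

Relative error in a monomial: (δρ/ρ)² = Σ (nᵢ · δxᵢ/xᵢ)².
  (1·δm/m)² = (1×0.0325)² = 0.00105;  (-1·δV/V)² = (-1×0.0469)² = 0.00220
δρ/ρ = √(0.00326) = 0.0571
ρ = 4.12 g/cm^3, so δρ = 0.0571 × 4.12 = 0.235 g/cm^3.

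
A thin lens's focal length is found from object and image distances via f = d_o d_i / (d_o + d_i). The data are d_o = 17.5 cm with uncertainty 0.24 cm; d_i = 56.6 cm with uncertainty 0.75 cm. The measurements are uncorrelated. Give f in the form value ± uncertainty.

13.4 ± 0.146 cm

∂f/∂d_o = (d_i/(d_o+d_i))² = 0.583;  ∂f/∂d_i = (d_o/(d_o+d_i))² = 0.0558
δf = √((∂f/∂d_o · δd_o)² + (∂f/∂d_i · δd_i)²) = √(0.0196 + 0.00175) = 0.146 cm
f = 13.4 cm.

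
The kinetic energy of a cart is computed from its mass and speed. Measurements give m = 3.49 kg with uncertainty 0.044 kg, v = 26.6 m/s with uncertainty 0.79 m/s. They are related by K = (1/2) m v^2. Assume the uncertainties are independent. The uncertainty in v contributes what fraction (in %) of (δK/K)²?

(δK/K)² = (1·δm/m)² + (2·δv/v)²
  m term: (1×0.0126)² = 0.000159
  v term: (2×0.0297)² = 0.00353
Total = 0.00369. Share from v = 0.00353/0.00369 = 0.957.

95.7%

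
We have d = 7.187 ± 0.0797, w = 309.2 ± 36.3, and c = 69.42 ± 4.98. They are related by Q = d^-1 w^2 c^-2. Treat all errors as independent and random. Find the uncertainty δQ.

For a monomial Q ∝ d^-1, w^2, c^-2, fractional errors add in quadrature:
  (-1·δd/d)² = (-1×0.0111)² = 0.000123;  (2·δw/w)² = (2×0.117)² = 0.0551;  (-2·δc/c)² = (-2×0.0717)² = 0.0206
δQ/Q = √(0.0758) = 0.275
Q = 2.760, so δQ = 0.275 × 2.760 = 0.760.

0.760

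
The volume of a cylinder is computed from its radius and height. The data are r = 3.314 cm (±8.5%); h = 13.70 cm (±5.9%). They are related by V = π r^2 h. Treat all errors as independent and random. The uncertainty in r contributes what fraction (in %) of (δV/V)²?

(δV/V)² = (2·δr/r)² + (1·δh/h)²
  r term: (2×0.0850)² = 0.0289
  h term: (1×0.0590)² = 0.00348
Total = 0.0324. Share from r = 0.0289/0.0324 = 0.892.

89.2%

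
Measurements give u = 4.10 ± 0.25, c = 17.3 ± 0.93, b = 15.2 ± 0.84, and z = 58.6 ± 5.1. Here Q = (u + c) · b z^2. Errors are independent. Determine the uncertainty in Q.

Let w = u + c = 21.4. δw = √(δu² + δc²) = √(0.0625 + 0.865) = 0.963, so δw/w = 0.0450.
Q is then a monomial in w, b, z:
δQ/Q = √((δw/w)² + (1·δb/b)² + (2·δz/z)²) = √(0.00203 + 0.00305 + 0.0303) = 0.188
Q = 1.12e+06, so δQ = 0.188 × 1.12e+06 = 2.1e+05.

2.1e+05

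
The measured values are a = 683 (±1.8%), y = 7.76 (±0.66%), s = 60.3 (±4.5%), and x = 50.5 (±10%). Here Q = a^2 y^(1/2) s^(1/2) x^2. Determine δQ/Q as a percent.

Q is a product of powers, so relative uncertainties combine in quadrature:
  (2·δa/a)² = (2×0.0180)² = 0.00130;  (½·δy/y)² = (0.5×0.00660)² = 1.09e-05;  (½·δs/s)² = (0.5×0.0450)² = 0.000506;  (2·δx/x)² = (2×0.100)² = 0.0400
δQ/Q = √(0.0418) = 0.204

20.4%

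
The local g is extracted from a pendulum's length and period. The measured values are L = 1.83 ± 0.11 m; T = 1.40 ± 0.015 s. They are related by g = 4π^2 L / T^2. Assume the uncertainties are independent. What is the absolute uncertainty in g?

Products/powers → add relative errors in quadrature, weighted by exponent:
  (1·δL/L)² = (1×0.0601)² = 0.00361;  (-2·δT/T)² = (-2×0.0107)² = 0.000459
δg/g = √(0.00407) = 0.0638
g = 36.9 m/s^2, so δg = 0.0638 × 36.9 = 2.35 m/s^2.

2.35 m/s^2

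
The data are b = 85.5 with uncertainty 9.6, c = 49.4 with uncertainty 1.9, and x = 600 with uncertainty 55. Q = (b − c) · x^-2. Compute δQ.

Let u = b − c = 36.1. δu = √(δb² + δc²) = √(92.2 + 3.61) = 9.79, so δu/u = 0.271.
Q is then a monomial in u, x:
δQ/Q = √((δu/u)² + (-2·δx/x)²) = √(0.0735 + 0.0336) = 0.327
Q = 0.000100, so δQ = 0.327 × 0.000100 = 3.28e-05.

3.28e-05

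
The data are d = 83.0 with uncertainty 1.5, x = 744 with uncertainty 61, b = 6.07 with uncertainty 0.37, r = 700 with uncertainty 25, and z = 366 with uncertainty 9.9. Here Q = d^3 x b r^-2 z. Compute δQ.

Each factor contributes (exponent × relative error)² to (δQ/Q)²:
  (3·δd/d)² = (3×0.0181)² = 0.00294;  (1·δx/x)² = (1×0.0820)² = 0.00672;  (1·δb/b)² = (1×0.0610)² = 0.00372;  (-2·δr/r)² = (-2×0.0357)² = 0.00510;  (1·δz/z)² = (1×0.0270)² = 0.000732
δQ/Q = √(0.0192) = 0.139
Q = 1.93e+06, so δQ = 0.139 × 1.93e+06 = 2.67e+05.

2.67e+05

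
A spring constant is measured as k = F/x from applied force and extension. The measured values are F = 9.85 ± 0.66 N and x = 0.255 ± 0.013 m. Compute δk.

For a monomial k ∝ F, x^-1, fractional errors add in quadrature:
  (1·δF/F)² = (1×0.0670)² = 0.00449;  (-1·δx/x)² = (-1×0.0510)² = 0.00260
δk/k = √(0.00709) = 0.0842
k = 38.6 N/m, so δk = 0.0842 × 38.6 = 3.25 N/m.

3.25 N/m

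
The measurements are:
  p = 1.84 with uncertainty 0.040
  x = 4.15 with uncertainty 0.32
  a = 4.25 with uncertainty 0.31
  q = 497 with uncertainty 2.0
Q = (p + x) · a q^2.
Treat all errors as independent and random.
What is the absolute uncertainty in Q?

5.72e+05

Let u = p + x = 5.99. δu = √(δp² + δx²) = √(0.00160 + 0.102) = 0.322, so δu/u = 0.0538.
Q is then a monomial in u, a, q:
δQ/Q = √((δu/u)² + (1·δa/a)² + (2·δq/q)²) = √(0.00290 + 0.00532 + 6.48e-05) = 0.0910
Q = 6.29e+06, so δQ = 0.0910 × 6.29e+06 = 5.72e+05.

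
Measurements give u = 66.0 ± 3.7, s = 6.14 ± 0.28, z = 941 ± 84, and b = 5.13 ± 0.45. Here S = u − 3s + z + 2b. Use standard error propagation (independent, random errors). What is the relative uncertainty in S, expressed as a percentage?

8.42%

Each term contributes (cᵢ δxᵢ)² to (δS)²:
  (δu)² = 13.7;  (3·δs)² = 0.706;  (δz)² = 7060;  (2·δb)² = 0.810
δS = √(7070) = 84.1
S = 999, so δS/S = 84.1/999 = 0.0842.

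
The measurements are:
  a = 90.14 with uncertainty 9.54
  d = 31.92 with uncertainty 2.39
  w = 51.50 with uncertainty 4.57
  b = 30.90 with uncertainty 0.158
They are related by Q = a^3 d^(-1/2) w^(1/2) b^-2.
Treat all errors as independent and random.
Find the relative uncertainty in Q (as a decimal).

0.323

Q is a product of powers, so relative uncertainties combine in quadrature:
  (3·δa/a)² = (3×0.106)² = 0.101;  (−½·δd/d)² = (-0.5×0.0749)² = 0.00140;  (½·δw/w)² = (0.5×0.0887)² = 0.00197;  (-2·δb/b)² = (-2×0.00511)² = 0.000105
δQ/Q = √(0.104) = 0.323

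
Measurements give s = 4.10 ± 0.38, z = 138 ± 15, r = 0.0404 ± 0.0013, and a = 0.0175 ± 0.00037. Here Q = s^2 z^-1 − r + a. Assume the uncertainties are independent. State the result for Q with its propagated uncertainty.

0.0989 ± 0.0262

Let p = s^2·z^-1 = 0.122. δp/p = √((2·δs/s)² + (-1·δz/z)²) = √(0.0344 + 0.0118) = 0.215, so δp = 0.0262.
Q = p − r + a: δQ = √(δp² + δr² + δa²) = √(0.000685 + 1.69e-06 + 1.37e-07) = 0.0262
Q = 0.0989.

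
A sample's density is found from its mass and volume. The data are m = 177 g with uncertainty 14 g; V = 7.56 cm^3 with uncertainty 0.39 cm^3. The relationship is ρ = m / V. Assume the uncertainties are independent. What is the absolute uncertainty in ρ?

2.21 g/cm^3

ρ is a product of powers, so relative uncertainties combine in quadrature:
  (1·δm/m)² = (1×0.0791)² = 0.00626;  (-1·δV/V)² = (-1×0.0516)² = 0.00266
δρ/ρ = √(0.00892) = 0.0944
ρ = 23.4 g/cm^3, so δρ = 0.0944 × 23.4 = 2.21 g/cm^3.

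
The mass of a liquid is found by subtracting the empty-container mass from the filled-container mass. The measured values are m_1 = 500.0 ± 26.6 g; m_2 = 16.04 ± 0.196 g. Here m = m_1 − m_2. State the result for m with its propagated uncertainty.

484.0 ± 26.6 g

Each term contributes (cᵢ δxᵢ)² to (δm)²:
  (δm_1)² = 708;  (δm_2)² = 0.0384
δm = √(708) = 26.6 g
m = 484.0 g.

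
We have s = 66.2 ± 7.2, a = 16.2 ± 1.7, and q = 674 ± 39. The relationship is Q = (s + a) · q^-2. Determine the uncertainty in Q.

2.66e-05

Let u = s + a = 82.4. δu = √(δs² + δa²) = √(51.8 + 2.89) = 7.40, so δu/u = 0.0898.
Q is then a monomial in u, q:
δQ/Q = √((δu/u)² + (-2·δq/q)²) = √(0.00806 + 0.0134) = 0.146
Q = 0.000181, so δQ = 0.146 × 0.000181 = 2.66e-05.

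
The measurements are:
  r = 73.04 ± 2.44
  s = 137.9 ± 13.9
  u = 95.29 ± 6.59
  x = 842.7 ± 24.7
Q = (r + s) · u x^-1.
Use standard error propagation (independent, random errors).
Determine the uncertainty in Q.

Let w = r + s = 210.9. δw = √(δr² + δs²) = √(5.95 + 193) = 14.1, so δw/w = 0.0669.
Q is then a monomial in w, u, x:
δQ/Q = √((δw/w)² + (1·δu/u)² + (-1·δx/x)²) = √(0.00448 + 0.00478 + 0.000859) = 0.101
Q = 23.85, so δQ = 0.101 × 23.85 = 2.40.

2.40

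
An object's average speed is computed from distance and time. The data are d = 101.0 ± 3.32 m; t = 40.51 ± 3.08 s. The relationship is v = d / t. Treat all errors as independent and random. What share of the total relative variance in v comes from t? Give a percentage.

84.3%

(δv/v)² = (1·δd/d)² + (-1·δt/t)²
  d term: (1×0.0329)² = 0.00108
  t term: (-1×0.0760)² = 0.00578
Total = 0.00686. Share from t = 0.00578/0.00686 = 0.843.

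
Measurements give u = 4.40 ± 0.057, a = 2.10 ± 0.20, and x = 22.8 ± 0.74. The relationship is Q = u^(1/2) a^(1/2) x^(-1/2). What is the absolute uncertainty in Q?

0.0323

Q is a product of powers, so relative uncertainties combine in quadrature:
  (½·δu/u)² = (0.5×0.0130)² = 4.2e-05;  (½·δa/a)² = (0.5×0.0952)² = 0.00227;  (−½·δx/x)² = (-0.5×0.0325)² = 0.000263
δQ/Q = √(0.00257) = 0.0507
Q = 0.637, so δQ = 0.0507 × 0.637 = 0.0323.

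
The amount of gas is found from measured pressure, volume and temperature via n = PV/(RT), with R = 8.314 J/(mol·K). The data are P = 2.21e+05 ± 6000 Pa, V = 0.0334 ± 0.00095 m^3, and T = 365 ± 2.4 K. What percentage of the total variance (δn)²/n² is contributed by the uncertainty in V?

(δn/n)² = (1·δP/P)² + (1·δV/V)² + (-1·δT/T)²
  P term: (1×0.0271)² = 0.000737
  V term: (1×0.0284)² = 0.000809
  T term: (-1×0.00658)² = 4.32e-05
Total = 0.00159. Share from V = 0.000809/0.00159 = 0.509.

50.9%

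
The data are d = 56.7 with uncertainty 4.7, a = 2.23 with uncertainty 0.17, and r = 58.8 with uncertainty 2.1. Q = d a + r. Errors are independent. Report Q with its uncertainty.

Let p = d·a = 126. δp/p = √((1·δd/d)² + (1·δa/a)²) = √(0.00687 + 0.00581) = 0.113, so δp = 14.2.
Q = p + r: δQ = √(δp² + δr²) = √(203 + 4.41) = 14.4
Q = 185.

185 ± 14.4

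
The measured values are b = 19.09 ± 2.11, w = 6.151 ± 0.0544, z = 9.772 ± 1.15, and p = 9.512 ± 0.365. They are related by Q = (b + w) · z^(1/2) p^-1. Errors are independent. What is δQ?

Let u = b + w = 25.24. δu = √(δb² + δw²) = √(4.45 + 0.00296) = 2.11, so δu/u = 0.0836.
Q is then a monomial in u, z, p:
δQ/Q = √((δu/u)² + (½·δz/z)² + (-1·δp/p)²) = √(0.00699 + 0.00346 + 0.00147) = 0.109
Q = 8.295, so δQ = 0.109 × 8.295 = 0.906.

0.906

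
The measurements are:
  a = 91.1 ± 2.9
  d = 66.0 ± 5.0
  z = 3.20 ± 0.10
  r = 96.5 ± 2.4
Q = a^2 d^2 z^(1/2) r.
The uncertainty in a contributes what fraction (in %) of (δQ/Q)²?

14.5%

(δQ/Q)² = (2·δa/a)² + (2·δd/d)² + (½·δz/z)² + (1·δr/r)²
  a term: (2×0.0318)² = 0.00405
  d term: (2×0.0758)² = 0.0230
  z term: (0.5×0.0312)² = 0.000244
  r term: (1×0.0249)² = 0.000619
Total = 0.0279. Share from a = 0.00405/0.0279 = 0.145.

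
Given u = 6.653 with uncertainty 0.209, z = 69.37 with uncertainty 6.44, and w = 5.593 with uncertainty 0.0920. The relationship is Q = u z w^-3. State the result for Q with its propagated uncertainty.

Since Q is a product/quotient, work with relative uncertainties:
  (1·δu/u)² = (1×0.0314)² = 0.000987;  (1·δz/z)² = (1×0.0928)² = 0.00862;  (-3·δw/w)² = (-3×0.0164)² = 0.00244
δQ/Q = √(0.0120) = 0.110
Q = 2.638, so δQ = 0.110 × 2.638 = 0.289.

2.638 ± 0.289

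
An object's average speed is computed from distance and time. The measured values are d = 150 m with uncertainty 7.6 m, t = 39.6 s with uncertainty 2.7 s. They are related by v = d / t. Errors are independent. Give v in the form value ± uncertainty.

Each factor contributes (exponent × relative error)² to (δv/v)²:
  (1·δd/d)² = (1×0.0507)² = 0.00257;  (-1·δt/t)² = (-1×0.0682)² = 0.00465
δv/v = √(0.00722) = 0.0849
v = 3.79 m/s, so δv = 0.0849 × 3.79 = 0.322 m/s.

3.79 ± 0.322 m/s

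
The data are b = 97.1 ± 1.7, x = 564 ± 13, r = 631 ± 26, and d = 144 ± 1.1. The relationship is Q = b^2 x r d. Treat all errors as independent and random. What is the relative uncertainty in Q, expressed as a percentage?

For a monomial Q ∝ b^2, x, r, d, fractional errors add in quadrature:
  (2·δb/b)² = (2×0.0175)² = 0.00123;  (1·δx/x)² = (1×0.0230)² = 0.000531;  (1·δr/r)² = (1×0.0412)² = 0.00170;  (1·δd/d)² = (1×0.00764)² = 5.84e-05
δQ/Q = √(0.00351) = 0.0593

5.93%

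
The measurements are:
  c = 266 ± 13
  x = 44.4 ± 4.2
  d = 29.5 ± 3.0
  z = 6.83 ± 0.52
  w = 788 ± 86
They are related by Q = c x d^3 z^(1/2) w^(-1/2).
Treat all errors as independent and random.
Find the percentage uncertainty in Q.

33.0%

For a monomial Q ∝ c, x, d^3, z^(1/2), w^(-1/2), fractional errors add in quadrature:
  (1·δc/c)² = (1×0.0489)² = 0.00239;  (1·δx/x)² = (1×0.0946)² = 0.00895;  (3·δd/d)² = (3×0.102)² = 0.0931;  (½·δz/z)² = (0.5×0.0761)² = 0.00145;  (−½·δw/w)² = (-0.5×0.109)² = 0.00298
δQ/Q = √(0.109) = 0.330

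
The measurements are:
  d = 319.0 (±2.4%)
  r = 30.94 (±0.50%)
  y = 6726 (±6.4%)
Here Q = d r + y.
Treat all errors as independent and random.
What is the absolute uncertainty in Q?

494

Let p = d·r = 9870. δp/p = √((1·δd/d)² + (1·δr/r)²) = √(0.000576 + 2.5e-05) = 0.0245, so δp = 242.
Q = p + y: δQ = √(δp² + δy²) = √(58500 + 1.85e+05) = 494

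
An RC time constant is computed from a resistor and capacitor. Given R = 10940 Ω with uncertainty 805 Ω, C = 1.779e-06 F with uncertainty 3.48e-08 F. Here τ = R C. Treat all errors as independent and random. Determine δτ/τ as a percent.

Since τ is a product/quotient, work with relative uncertainties:
  (1·δR/R)² = (1×0.0736)² = 0.00541;  (1·δC/C)² = (1×0.0196)² = 0.000383
δτ/τ = √(0.00580) = 0.0761

7.61%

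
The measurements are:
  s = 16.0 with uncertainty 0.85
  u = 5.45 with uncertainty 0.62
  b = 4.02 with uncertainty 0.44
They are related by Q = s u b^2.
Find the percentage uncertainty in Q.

25.2%

Relative error in a monomial: (δQ/Q)² = Σ (nᵢ · δxᵢ/xᵢ)².
  (1·δs/s)² = (1×0.0531)² = 0.00282;  (1·δu/u)² = (1×0.114)² = 0.0129;  (2·δb/b)² = (2×0.109)² = 0.0479
δQ/Q = √(0.0637) = 0.252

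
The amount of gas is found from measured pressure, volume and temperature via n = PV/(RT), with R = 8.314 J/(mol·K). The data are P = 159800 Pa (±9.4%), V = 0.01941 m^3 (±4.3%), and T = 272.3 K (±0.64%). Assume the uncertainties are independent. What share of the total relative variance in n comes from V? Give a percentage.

17.2%

(δn/n)² = (1·δP/P)² + (1·δV/V)² + (-1·δT/T)²
  P term: (1×0.0940)² = 0.00884
  V term: (1×0.0430)² = 0.00185
  T term: (-1×0.00640)² = 4.1e-05
Total = 0.0107. Share from V = 0.00185/0.0107 = 0.172.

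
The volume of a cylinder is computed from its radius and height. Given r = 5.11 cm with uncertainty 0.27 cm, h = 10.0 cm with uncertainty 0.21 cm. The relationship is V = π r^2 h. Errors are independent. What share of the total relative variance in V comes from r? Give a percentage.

96.2%

(δV/V)² = (2·δr/r)² + (1·δh/h)²
  r term: (2×0.0528)² = 0.0112
  h term: (1×0.0210)² = 0.000441
Total = 0.0116. Share from r = 0.0112/0.0116 = 0.962.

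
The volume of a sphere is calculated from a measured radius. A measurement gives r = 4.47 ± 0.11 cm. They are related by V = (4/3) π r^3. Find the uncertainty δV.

V ∝ r^3, so δV/V = |3| · δr/r = 3 × 0.0246 = 0.0738.
V = 374 cm^3, so δV = 0.0738 × 374 = 27.6 cm^3.

27.6 cm^3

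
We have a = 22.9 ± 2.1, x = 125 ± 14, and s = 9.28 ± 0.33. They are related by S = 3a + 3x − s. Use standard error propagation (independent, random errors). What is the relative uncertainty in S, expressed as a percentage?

Each term contributes (cᵢ δxᵢ)² to (δS)²:
  (3·δa)² = 39.7;  (3·δx)² = 1760;  (δs)² = 0.109
δS = √(1800) = 42.5
S = 434, so δS/S = 42.5/434 = 0.0978.

9.78%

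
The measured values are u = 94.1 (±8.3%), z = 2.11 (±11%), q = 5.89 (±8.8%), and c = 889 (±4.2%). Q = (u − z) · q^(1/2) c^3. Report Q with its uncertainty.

(1.57 ± 0.248) × 10^11

Let w = u − z = 92.0. δw = √(δu² + δz²) = √(61.0 + 0.0539) = 7.81, so δw/w = 0.0849.
Q is then a monomial in w, q, c:
δQ/Q = √((δw/w)² + (½·δq/q)² + (3·δc/c)²) = √(0.00722 + 0.00194 + 0.0159) = 0.158
Q = 1.57e+11, so δQ = 0.158 × 1.57e+11 = 2.48e+10.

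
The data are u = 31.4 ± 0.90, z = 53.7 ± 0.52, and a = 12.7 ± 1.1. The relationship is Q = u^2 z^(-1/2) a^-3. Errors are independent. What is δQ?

Products/powers → add relative errors in quadrature, weighted by exponent:
  (2·δu/u)² = (2×0.0287)² = 0.00329;  (−½·δz/z)² = (-0.5×0.00968)² = 2.34e-05;  (-3·δa/a)² = (-3×0.0866)² = 0.0675
δQ/Q = √(0.0708) = 0.266
Q = 0.0657, so δQ = 0.266 × 0.0657 = 0.0175.

0.0175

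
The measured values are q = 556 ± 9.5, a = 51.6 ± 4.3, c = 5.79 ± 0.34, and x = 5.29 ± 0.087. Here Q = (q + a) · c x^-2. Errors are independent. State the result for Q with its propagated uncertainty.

Let u = q + a = 608. δu = √(δq² + δa²) = √(90.2 + 18.5) = 10.4, so δu/u = 0.0172.
Q is then a monomial in u, c, x:
δQ/Q = √((δu/u)² + (1·δc/c)² + (-2·δx/x)²) = √(0.000295 + 0.00345 + 0.00108) = 0.0695
Q = 126, so δQ = 0.0695 × 126 = 8.73.

126 ± 8.73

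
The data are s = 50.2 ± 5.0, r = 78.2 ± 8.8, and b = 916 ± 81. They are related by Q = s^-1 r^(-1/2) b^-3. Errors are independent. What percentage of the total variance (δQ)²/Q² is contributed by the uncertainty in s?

(δQ/Q)² = (-1·δs/s)² + (−½·δr/r)² + (-3·δb/b)²
  s term: (-1×0.0996)² = 0.00992
  r term: (-0.5×0.113)² = 0.00317
  b term: (-3×0.0884)² = 0.0704
Total = 0.0835. Share from s = 0.00992/0.0835 = 0.119.

11.9%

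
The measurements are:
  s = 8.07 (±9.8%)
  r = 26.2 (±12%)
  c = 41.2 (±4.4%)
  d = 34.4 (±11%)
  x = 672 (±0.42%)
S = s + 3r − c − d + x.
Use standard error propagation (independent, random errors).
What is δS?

10.7

Each term contributes (cᵢ δxᵢ)² to (δS)²:
  (δs)² = 0.625;  (3·δr)² = 89.0;  (δc)² = 3.29;  (δd)² = 14.3;  (δx)² = 7.97
δS = √(115) = 10.7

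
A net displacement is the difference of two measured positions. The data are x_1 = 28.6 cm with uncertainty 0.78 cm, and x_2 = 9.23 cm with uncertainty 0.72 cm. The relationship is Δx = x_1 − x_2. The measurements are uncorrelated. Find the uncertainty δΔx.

1.06 cm

Sums and differences: (δΔx)² = Σ (cᵢ δxᵢ)².
  (δx_1)² = 0.608;  (δx_2)² = 0.518
δΔx = √(1.13) = 1.06 cm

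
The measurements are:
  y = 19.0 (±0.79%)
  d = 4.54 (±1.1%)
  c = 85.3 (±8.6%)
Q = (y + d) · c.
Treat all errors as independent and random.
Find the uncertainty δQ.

173

Let u = y + d = 23.5. δu = √(δy² + δd²) = √(0.0225 + 0.00249) = 0.158, so δu/u = 0.00672.
Q is then a monomial in u, c:
δQ/Q = √((δu/u)² + (1·δc/c)²) = √(4.52e-05 + 0.00740) = 0.0863
Q = 2010, so δQ = 0.0863 × 2010 = 173.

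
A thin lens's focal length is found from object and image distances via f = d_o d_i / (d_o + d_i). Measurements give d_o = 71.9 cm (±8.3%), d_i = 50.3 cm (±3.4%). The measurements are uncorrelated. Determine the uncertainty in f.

1.17 cm

∂f/∂d_o = (d_i/(d_o+d_i))² = 0.169;  ∂f/∂d_i = (d_o/(d_o+d_i))² = 0.346
δf = √((∂f/∂d_o · δd_o)² + (∂f/∂d_i · δd_i)²) = √(1.02 + 0.351) = 1.17 cm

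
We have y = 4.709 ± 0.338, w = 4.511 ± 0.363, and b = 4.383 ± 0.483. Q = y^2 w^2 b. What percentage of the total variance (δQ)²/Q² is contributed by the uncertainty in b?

(δQ/Q)² = (2·δy/y)² + (2·δw/w)² + (1·δb/b)²
  y term: (2×0.0718)² = 0.0206
  w term: (2×0.0805)² = 0.0259
  b term: (1×0.110)² = 0.0121
Total = 0.0587. Share from b = 0.0121/0.0587 = 0.207.

20.7%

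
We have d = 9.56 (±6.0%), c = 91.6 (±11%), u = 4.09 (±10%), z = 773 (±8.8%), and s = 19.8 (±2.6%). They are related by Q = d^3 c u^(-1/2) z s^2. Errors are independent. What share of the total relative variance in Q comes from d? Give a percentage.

(δQ/Q)² = (3·δd/d)² + (1·δc/c)² + (−½·δu/u)² + (1·δz/z)² + (2·δs/s)²
  d term: (3×0.0600)² = 0.0324
  c term: (1×0.110)² = 0.0121
  u term: (-0.5×0.100)² = 0.00250
  z term: (1×0.0880)² = 0.00774
  s term: (2×0.0260)² = 0.00270
Total = 0.0574. Share from d = 0.0324/0.0574 = 0.564.

56.4%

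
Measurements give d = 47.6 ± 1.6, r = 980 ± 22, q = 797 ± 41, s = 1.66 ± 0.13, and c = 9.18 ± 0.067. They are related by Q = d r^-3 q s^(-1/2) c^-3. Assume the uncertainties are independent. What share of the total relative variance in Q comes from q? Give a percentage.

25.6%

(δQ/Q)² = (1·δd/d)² + (-3·δr/r)² + (1·δq/q)² + (−½·δs/s)² + (-3·δc/c)²
  d term: (1×0.0336)² = 0.00113
  r term: (-3×0.0224)² = 0.00454
  q term: (1×0.0514)² = 0.00265
  s term: (-0.5×0.0783)² = 0.00153
  c term: (-3×0.00730)² = 0.000479
Total = 0.0103. Share from q = 0.00265/0.0103 = 0.256.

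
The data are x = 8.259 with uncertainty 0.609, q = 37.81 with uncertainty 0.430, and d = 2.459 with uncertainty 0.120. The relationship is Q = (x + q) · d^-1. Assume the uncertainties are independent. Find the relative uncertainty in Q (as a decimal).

Let u = x + q = 46.07. δu = √(δx² + δq²) = √(0.371 + 0.185) = 0.746, so δu/u = 0.0162.
Q is then a monomial in u, d:
δQ/Q = √((δu/u)² + (-1·δd/d)²) = √(0.000262 + 0.00238) = 0.0514

0.0514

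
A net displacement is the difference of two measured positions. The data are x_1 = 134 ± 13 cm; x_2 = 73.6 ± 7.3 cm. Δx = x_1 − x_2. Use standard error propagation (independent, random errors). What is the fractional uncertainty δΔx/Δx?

Δx is a linear combination, so absolute uncertainties add in quadrature:
  (δx_1)² = 169;  (δx_2)² = 53.3
δΔx = √(222) = 14.9 cm
Δx = 60.4 cm, so δΔx/Δx = 14.9/60.4 = 0.247.

0.247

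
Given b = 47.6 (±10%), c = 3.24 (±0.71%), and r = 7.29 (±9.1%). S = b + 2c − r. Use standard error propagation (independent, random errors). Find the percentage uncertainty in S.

10.3%

S is a linear combination, so absolute uncertainties add in quadrature:
  (δb)² = 22.7;  (2·δc)² = 0.00212;  (δr)² = 0.440
δS = √(23.1) = 4.81
S = 46.8, so δS/S = 4.81/46.8 = 0.103.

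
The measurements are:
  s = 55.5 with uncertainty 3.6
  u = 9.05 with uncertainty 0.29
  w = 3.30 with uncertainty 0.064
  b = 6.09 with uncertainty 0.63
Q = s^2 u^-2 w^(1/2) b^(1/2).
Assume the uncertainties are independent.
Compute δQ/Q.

0.154

Products/powers → add relative errors in quadrature, weighted by exponent:
  (2·δs/s)² = (2×0.0649)² = 0.0168;  (-2·δu/u)² = (-2×0.0320)² = 0.00411;  (½·δw/w)² = (0.5×0.0194)² = 9.4e-05;  (½·δb/b)² = (0.5×0.103)² = 0.00268
δQ/Q = √(0.0237) = 0.154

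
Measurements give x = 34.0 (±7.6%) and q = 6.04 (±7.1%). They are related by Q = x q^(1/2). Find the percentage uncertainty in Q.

8.39%

Products/powers → add relative errors in quadrature, weighted by exponent:
  (1·δx/x)² = (1×0.0760)² = 0.00578;  (½·δq/q)² = (0.5×0.0710)² = 0.00126
δQ/Q = √(0.00704) = 0.0839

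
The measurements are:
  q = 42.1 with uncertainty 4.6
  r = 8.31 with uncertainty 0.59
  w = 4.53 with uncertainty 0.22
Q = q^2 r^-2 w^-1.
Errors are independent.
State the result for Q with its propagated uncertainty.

5.67 ± 1.50

Products/powers → add relative errors in quadrature, weighted by exponent:
  (2·δq/q)² = (2×0.109)² = 0.0478;  (-2·δr/r)² = (-2×0.0710)² = 0.0202;  (-1·δw/w)² = (-1×0.0486)² = 0.00236
δQ/Q = √(0.0703) = 0.265
Q = 5.67, so δQ = 0.265 × 5.67 = 1.50.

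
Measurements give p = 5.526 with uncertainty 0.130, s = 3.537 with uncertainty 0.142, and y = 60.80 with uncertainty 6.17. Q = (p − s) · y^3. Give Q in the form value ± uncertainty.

Let u = p − s = 1.989. δu = √(δp² + δs²) = √(0.0169 + 0.0202) = 0.193, so δu/u = 0.0968.
Q is then a monomial in u, y:
δQ/Q = √((δu/u)² + (3·δy/y)²) = √(0.00937 + 0.0927) = 0.319
Q = 447000, so δQ = 0.319 × 447000 = 1.43e+05.

(4.470 ± 1.43) × 10^5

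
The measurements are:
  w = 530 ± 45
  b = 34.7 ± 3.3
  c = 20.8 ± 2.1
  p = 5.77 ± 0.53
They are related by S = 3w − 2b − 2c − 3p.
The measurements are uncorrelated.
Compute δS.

Absolute uncertainties add in quadrature for a linear combination:
  (3·δw)² = 18200;  (2·δb)² = 43.6;  (2·δc)² = 17.6;  (3·δp)² = 2.53
δS = √(18300) = 135

135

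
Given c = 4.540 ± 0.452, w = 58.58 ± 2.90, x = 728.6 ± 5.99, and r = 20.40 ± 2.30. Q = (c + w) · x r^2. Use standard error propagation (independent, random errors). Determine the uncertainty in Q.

4.41e+06

Let u = c + w = 63.12. δu = √(δc² + δw²) = √(0.204 + 8.41) = 2.94, so δu/u = 0.0465.
Q is then a monomial in u, x, r:
δQ/Q = √((δu/u)² + (1·δx/x)² + (2·δr/r)²) = √(0.00216 + 6.76e-05 + 0.0508) = 0.230
Q = 1.914e+07, so δQ = 0.230 × 1.914e+07 = 4.41e+06.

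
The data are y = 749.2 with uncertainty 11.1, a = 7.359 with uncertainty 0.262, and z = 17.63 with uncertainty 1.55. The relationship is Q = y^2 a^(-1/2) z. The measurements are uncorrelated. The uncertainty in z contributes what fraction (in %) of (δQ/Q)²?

(δQ/Q)² = (2·δy/y)² + (−½·δa/a)² + (1·δz/z)²
  y term: (2×0.0148)² = 0.000878
  a term: (-0.5×0.0356)² = 0.000317
  z term: (1×0.0879)² = 0.00773
Total = 0.00892. Share from z = 0.00773/0.00892 = 0.866.

86.6%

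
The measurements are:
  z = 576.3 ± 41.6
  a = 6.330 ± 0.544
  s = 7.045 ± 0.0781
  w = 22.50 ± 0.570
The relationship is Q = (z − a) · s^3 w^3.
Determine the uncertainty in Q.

2.51e+08

Let u = z − a = 570.0. δu = √(δz² + δa²) = √(1730 + 0.296) = 41.6, so δu/u = 0.0730.
Q is then a monomial in u, s, w:
δQ/Q = √((δu/u)² + (3·δs/s)² + (3·δw/w)²) = √(0.00533 + 0.00111 + 0.00578) = 0.110
Q = 2.27e+09, so δQ = 0.110 × 2.27e+09 = 2.51e+08.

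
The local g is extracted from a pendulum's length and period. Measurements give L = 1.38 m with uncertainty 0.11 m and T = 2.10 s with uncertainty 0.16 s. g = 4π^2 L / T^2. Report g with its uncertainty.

Products/powers → add relative errors in quadrature, weighted by exponent:
  (1·δL/L)² = (1×0.0797)² = 0.00635;  (-2·δT/T)² = (-2×0.0762)² = 0.0232
δg/g = √(0.0296) = 0.172
g = 12.4 m/s^2, so δg = 0.172 × 12.4 = 2.12 m/s^2.

12.4 ± 2.12 m/s^2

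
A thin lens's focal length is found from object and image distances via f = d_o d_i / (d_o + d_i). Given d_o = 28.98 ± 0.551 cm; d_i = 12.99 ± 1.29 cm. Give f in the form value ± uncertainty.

8.970 ± 0.617 cm

∂f/∂d_o = (d_i/(d_o+d_i))² = 0.0958;  ∂f/∂d_i = (d_o/(d_o+d_i))² = 0.477
δf = √((∂f/∂d_o · δd_o)² + (∂f/∂d_i · δd_i)²) = √(0.00279 + 0.378) = 0.617 cm
f = 8.970 cm.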